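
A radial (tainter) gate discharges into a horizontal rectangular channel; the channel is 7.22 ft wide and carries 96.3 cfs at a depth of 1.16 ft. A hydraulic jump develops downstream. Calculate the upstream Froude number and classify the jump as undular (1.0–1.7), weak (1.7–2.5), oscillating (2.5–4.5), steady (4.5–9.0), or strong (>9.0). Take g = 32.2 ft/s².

q = Q/b = 96.3/7.22 = 13.3 ft²/s; V₁ = q/y₁ = 11.5 ft/s. Fr₁ = V₁/√(g·y₁) = 1.88.
Fr₁ = 1.88 lies in the weak range.

Fr₁ = 1.88; weak jump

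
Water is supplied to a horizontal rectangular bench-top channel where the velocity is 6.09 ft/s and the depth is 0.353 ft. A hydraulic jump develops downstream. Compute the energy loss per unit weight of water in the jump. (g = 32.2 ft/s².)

Fr₁ = V₁/√(g·y₁) = 6.09/√(32.2×0.353) = 1.81.
By Bélanger, y₂/y₁ = ½[√(1 + 8Fr₁²) − 1] = ½[√27.10 − 1] = 2.10.
y₂ = 2.10 × 0.353 = 0.742 ft.
q = V₁·y₁ = 6.09 × 0.353 = 2.15 ft²/s. V₂ = q/y₂ = 2.15/0.742 = 2.90 ft/s. E₁ = y₁ + V₁²/2g = 0.929 ft; E₂ = y₂ + V₂²/2g = 0.873 ft. ΔE = E₁ − E₂ = 0.0563 ft.

ΔE = 0.0563 ft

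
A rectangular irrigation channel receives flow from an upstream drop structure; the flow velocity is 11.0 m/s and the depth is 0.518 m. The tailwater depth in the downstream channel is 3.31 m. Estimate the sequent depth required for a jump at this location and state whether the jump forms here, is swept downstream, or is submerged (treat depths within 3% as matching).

y₂ = 3.33 m; the jump forms here

Fr₁ = V₁/√(g·y₁) = 11.0/√(9.81×0.518) = 4.88.
By Bélanger, y₂/y₁ = ½[√(1 + 8Fr₁²) − 1] = ½[√191.5 − 1] = 6.42.
y₂ = 6.42 × 0.518 = 3.33 m.
Tailwater y_tw = 3.31 m: y_tw ≈ y₂, so the jump forms here.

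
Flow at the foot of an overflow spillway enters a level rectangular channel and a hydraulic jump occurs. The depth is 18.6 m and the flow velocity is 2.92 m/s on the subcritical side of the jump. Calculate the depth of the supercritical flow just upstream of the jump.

Fr₂ = V₂/√(g·y₂) = 2.92/√(9.81×18.6) = 0.216.
Since the conjugate-depth ratio holds either way, y₁/y₂ = ½[√(1 + 8Fr₂²) − 1] = ½[√1.374 − 1] = 0.0861.
y₁ = 0.0861 × 18.6 = 1.60 m.

y₁ = 1.60 m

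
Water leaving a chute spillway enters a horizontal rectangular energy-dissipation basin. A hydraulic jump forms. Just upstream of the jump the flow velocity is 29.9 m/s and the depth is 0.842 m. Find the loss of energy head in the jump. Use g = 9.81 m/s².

Fr₁ = V₁/√(g·y₁) = 29.9/√(9.81×0.842) = 10.4.
Bélanger equation: y₂/y₁ = ½[√(1 + 8Fr₁²) − 1] = ½[√866.9 − 1] = 14.2.
y₂ = 14.2 × 0.842 = 12.0 m.
Head loss: ΔE = (y₂ − y₁)³/(4y₁y₂) = (12.0 − 0.842)³/(4×0.842×12.0) = 1380/40.3 = 34.2 m.

ΔE = 34.2 m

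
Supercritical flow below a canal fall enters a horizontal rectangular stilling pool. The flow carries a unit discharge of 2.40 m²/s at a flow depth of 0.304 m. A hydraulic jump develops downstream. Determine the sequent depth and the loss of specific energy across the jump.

y₂ = 1.82 m; ΔE = 1.57 m

V₁ = q/y₁ = 2.40/0.304 = 7.89 m/s. Fr₁ = V₁/√(g·y₁) = 7.89/√(9.81×0.304) = 4.57.
From the momentum equation for a rectangular channel, y₂/y₁ = ½[√(1 + 8Fr₁²) − 1] = ½[√168.2 − 1] = 5.98.
y₂ = 5.98 × 0.304 = 1.82 m.
Head loss: ΔE = (y₂ − y₁)³/(4y₁y₂) = (1.82 − 0.304)³/(4×0.304×1.82) = 3.48/2.21 = 1.57 m.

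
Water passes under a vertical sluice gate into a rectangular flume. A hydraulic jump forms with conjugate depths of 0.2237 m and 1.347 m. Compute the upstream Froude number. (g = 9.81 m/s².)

Fr₁ = 4.598

For a rectangular channel the momentum equation gives q² = ½·g·y₁·y₂·(y₁ + y₂) = ½×9.81×0.2237×1.347×1.571 = 2.321.
q = √2.321 = 1.524 m²/s.
V₁ = q/y₁ = 6.811 m/s; Fr₁ = V₁/√(g·y₁) = 4.598.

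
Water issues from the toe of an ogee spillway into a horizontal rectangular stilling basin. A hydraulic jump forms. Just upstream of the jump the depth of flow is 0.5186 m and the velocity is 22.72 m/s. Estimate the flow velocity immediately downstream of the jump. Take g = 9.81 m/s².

Fr₁ = V₁/√(g·y₁) = 22.72/√(9.81×0.5186) = 10.07.
Sequent-depth ratio: y₂/y₁ = ½[√(1 + 8Fr₁²) − 1] = ½[√812.72 − 1] = 13.75.
y₂ = 13.75 × 0.5186 = 7.133 m.
q = V₁·y₁ = 22.72 × 0.5186 = 11.78 m²/s.
V₂ = q/y₂ = 11.78/7.133 = 1.652 m/s.

V₂ = 1.652 m/s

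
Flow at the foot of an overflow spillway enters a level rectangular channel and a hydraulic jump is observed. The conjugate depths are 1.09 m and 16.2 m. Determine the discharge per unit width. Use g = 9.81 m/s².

q = 38.7 m²/s

For a rectangular channel the momentum equation gives q² = ½·g·y₁·y₂·(y₁ + y₂) = ½×9.81×1.09×16.2×17.3 = 1498.
q = √1498 = 38.7 m²/s.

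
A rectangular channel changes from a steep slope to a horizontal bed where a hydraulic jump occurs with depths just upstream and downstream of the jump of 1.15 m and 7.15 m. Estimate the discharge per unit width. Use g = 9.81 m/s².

For a rectangular channel the momentum equation gives q² = ½·g·y₁·y₂·(y₁ + y₂) = ½×9.81×1.15×7.15×8.30 = 335.
q = √335 = 18.3 m²/s.

q = 18.3 m²/s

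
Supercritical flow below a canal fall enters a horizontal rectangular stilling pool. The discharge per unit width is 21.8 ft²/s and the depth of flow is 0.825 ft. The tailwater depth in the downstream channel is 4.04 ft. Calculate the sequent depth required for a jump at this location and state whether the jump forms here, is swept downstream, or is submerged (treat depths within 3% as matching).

V₁ = q/y₁ = 21.8/0.825 = 26.4 ft/s. Fr₁ = V₁/√(g·y₁) = 26.4/√(32.2×0.825) = 5.13.
Bélanger equation: y₂/y₁ = ½[√(1 + 8Fr₁²) − 1] = ½[√211.3 − 1] = 6.77.
y₂ = 6.77 × 0.825 = 5.58 ft.
Tailwater y_tw = 4.04 ft: y_tw < y₂, so the jump is swept downstream.

y₂ = 5.58 ft; the jump is swept downstream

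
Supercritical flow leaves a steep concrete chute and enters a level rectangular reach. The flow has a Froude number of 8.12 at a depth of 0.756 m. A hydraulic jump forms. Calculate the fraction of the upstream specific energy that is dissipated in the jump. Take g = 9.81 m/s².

Fr₁ = 8.12 (given).
From the momentum equation for a rectangular channel, y₂/y₁ = ½[√(1 + 8Fr₁²) − 1] = ½[√528.5 − 1] = 11.0.
y₂ = 11.0 × 0.756 = 8.31 m.
E₁ = y₁(1 + Fr₁²/2) = 0.756×(1 + 8.12²/2) = 25.7 m. ΔE = (y₂ − y₁)³/(4y₁y₂) = 17.2 m. ΔE/E₁ = 17.2/25.7 = 0.668.

ΔE/E₁ = 0.668 (66.8%)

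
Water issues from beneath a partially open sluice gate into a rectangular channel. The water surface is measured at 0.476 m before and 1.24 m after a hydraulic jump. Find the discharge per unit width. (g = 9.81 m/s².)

For a rectangular channel the momentum equation gives q² = ½·g·y₁·y₂·(y₁ + y₂) = ½×9.81×0.476×1.24×1.72 = 4.97.
q = √4.97 = 2.23 m²/s.

q = 2.23 m²/s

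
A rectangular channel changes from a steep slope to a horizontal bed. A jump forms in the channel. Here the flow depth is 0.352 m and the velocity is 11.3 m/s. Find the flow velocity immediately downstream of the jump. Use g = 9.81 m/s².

V₂ = 1.39 m/s

Fr₁ = V₁/√(g·y₁) = 11.3/√(9.81×0.352) = 6.08.
By Bélanger, y₂/y₁ = ½[√(1 + 8Fr₁²) − 1] = ½[√296.8 − 1] = 8.11.
y₂ = 8.11 × 0.352 = 2.86 m.
q = V₁·y₁ = 11.3 × 0.352 = 3.98 m²/s.
V₂ = q/y₂ = 3.98/2.86 = 1.39 m/s.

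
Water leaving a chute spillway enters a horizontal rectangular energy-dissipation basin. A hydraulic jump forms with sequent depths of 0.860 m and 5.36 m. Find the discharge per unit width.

For a rectangular channel the momentum equation gives q² = ½·g·y₁·y₂·(y₁ + y₂) = ½×9.81×0.860×5.36×6.22 = 141.
q = √141 = 11.9 m²/s.

q = 11.9 m²/s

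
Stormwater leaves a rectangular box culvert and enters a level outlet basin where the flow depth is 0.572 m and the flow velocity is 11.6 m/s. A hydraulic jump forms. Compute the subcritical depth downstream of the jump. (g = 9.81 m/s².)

Fr₁ = V₁/√(g·y₁) = 11.6/√(9.81×0.572) = 4.90.
From the momentum equation for a rectangular channel, y₂/y₁ = ½[√(1 + 8Fr₁²) − 1] = ½[√192.8 − 1] = 6.44.
y₂ = 6.44 × 0.572 = 3.69 m.

y₂ = 3.69 m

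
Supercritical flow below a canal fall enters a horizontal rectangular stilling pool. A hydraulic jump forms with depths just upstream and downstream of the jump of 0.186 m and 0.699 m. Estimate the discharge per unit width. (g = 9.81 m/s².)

q = 0.751 m²/s

For a rectangular channel the momentum equation gives q² = ½·g·y₁·y₂·(y₁ + y₂) = ½×9.81×0.186×0.699×0.885 = 0.564.
q = √0.564 = 0.751 m²/s.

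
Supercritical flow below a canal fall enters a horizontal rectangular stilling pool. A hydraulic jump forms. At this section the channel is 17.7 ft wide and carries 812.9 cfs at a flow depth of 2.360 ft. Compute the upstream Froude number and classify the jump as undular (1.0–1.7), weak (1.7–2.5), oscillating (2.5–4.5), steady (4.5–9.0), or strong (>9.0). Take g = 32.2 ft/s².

q = Q/b = 812.9/17.7 = 45.93 ft²/s; V₁ = q/y₁ = 19.46 ft/s. Fr₁ = V₁/√(g·y₁) = 2.232.
Fr₁ = 2.232 lies in the weak range.

Fr₁ = 2.232; weak jump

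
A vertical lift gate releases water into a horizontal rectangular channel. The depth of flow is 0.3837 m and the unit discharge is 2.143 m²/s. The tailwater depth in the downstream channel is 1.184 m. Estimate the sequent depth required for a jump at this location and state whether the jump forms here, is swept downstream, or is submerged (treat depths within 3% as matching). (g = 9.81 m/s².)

y₂ = 1.382 m; the jump is swept downstream

V₁ = q/y₁ = 2.143/0.3837 = 5.585 m/s. Fr₁ = V₁/√(g·y₁) = 5.585/√(9.81×0.3837) = 2.879.
By Bélanger, y₂/y₁ = ½[√(1 + 8Fr₁²) − 1] = ½[√67.296 − 1] = 3.602.
y₂ = 3.602 × 0.3837 = 1.382 m.
Tailwater y_tw = 1.184 m: y_tw < y₂, so the jump is swept downstream.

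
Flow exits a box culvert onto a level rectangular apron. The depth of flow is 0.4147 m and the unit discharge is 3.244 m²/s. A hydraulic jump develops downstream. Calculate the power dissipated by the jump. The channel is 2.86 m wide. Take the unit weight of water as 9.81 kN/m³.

P = 121.3 kW

V₁ = q/y₁ = 3.244/0.4147 = 7.823 m/s. Fr₁ = V₁/√(g·y₁) = 7.823/√(9.81×0.4147) = 3.878.
From the momentum equation for a rectangular channel, y₂/y₁ = ½[√(1 + 8Fr₁²) − 1] = ½[√121.33 − 1] = 5.008.
y₂ = 5.008 × 0.4147 = 2.077 m.
Head loss: ΔE = (y₂ − y₁)³/(4y₁y₂) = (2.077 − 0.4147)³/(4×0.4147×2.077) = 4.590/3.445 = 1.333 m.
Q = q·b = 3.244 × 2.86 = 9.278 m³/s. P = γ·Q·ΔE = 9.81 × 9.278 × 1.333 = 121.3 kW.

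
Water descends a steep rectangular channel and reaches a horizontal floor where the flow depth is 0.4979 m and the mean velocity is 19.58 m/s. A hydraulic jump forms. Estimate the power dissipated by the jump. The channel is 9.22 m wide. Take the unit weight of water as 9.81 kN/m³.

P = 12264 kW

Fr₁ = V₁/√(g·y₁) = 19.58/√(9.81×0.4979) = 8.859.
From the momentum equation for a rectangular channel, y₂/y₁ = ½[√(1 + 8Fr₁²) − 1] = ½[√628.92 − 1] = 12.04.
y₂ = 12.04 × 0.4979 = 5.994 m.
q = V₁·y₁ = 19.58 × 0.4979 = 9.749 m²/s. V₂ = q/y₂ = 9.749/5.994 = 1.626 m/s. E₁ = y₁ + V₁²/2g = 20.04 m; E₂ = y₂ + V₂²/2g = 6.129 m. ΔE = E₁ − E₂ = 13.91 m.
Q = q·b = 9.749 × 9.22 = 89.88 m³/s. P = γ·Q·ΔE = 9.81 × 89.88 × 13.91 = 12264 kW.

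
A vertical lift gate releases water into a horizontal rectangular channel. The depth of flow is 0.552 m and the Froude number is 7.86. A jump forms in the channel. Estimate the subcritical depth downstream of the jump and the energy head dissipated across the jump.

Fr₁ = 7.86 (given).
Conjugate-depth relation: y₂/y₁ = ½[√(1 + 8Fr₁²) − 1] = ½[√495.2 − 1] = 10.6.
y₂ = 10.6 × 0.552 = 5.87 m.
Head loss: ΔE = (y₂ − y₁)³/(4y₁y₂) = (5.87 − 0.552)³/(4×0.552×5.87) = 150/13.0 = 11.6 m.

y₂ = 5.87 m; ΔE = 11.6 m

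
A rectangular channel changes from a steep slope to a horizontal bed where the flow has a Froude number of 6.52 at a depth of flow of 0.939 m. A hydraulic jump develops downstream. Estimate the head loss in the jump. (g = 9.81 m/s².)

ΔE = 12.4 m

Fr₁ = 6.52 (given).
Sequent-depth ratio: y₂/y₁ = ½[√(1 + 8Fr₁²) − 1] = ½[√341.1 − 1] = 8.73.
y₂ = 8.73 × 0.939 = 8.20 m.
V₁ = Fr₁·√(g·y₁) = 6.52×√(9.81×0.939) = 19.8 m/s; q = V₁·y₁ = 18.6 m²/s. V₂ = q/y₂ = 18.6/8.20 = 2.27 m/s. E₁ = y₁ + V₁²/2g = 20.9 m; E₂ = y₂ + V₂²/2g = 8.46 m. ΔE = E₁ − E₂ = 12.4 m.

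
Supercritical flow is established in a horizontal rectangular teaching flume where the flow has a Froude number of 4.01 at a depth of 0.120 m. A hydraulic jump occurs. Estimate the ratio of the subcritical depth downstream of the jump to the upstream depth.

y₂/y₁ = 5.19

Fr₁ = 4.01 (given).
Sequent-depth ratio: y₂/y₁ = ½[√(1 + 8Fr₁²) − 1] = ½[√129.6 − 1] = 5.19.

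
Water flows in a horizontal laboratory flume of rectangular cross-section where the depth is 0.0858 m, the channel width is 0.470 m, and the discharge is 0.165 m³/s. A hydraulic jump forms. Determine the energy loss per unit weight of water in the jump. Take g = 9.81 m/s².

ΔE = 0.414 m

q = Q/b = 0.165/0.470 = 0.351 m²/s; V₁ = q/y₁ = 4.09 m/s. Fr₁ = V₁/√(g·y₁) = 4.46.
By Bélanger, y₂/y₁ = ½[√(1 + 8Fr₁²) − 1] = ½[√160.1 − 1] = 5.83.
y₂ = 5.83 × 0.0858 = 0.500 m.
V₂ = q/y₂ = 0.351/0.500 = 0.702 m/s. E₁ = y₁ + V₁²/2g = 0.939 m; E₂ = y₂ + V₂²/2g = 0.525 m. ΔE = E₁ − E₂ = 0.414 m.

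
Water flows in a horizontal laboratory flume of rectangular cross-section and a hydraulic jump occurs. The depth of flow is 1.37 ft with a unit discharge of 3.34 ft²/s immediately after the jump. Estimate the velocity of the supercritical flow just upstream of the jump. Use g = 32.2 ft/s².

V₁ = 11.0 ft/s

V₂ = q/y₂ = 3.34/1.37 = 2.44 ft/s; Fr₂ = V₂/√(g·y₂) = 0.367.
Applying the sequent-depth relation in reverse, y₁/y₂ = ½[√(1 + 8Fr₂²) − 1] = ½[√2.078 − 1] = 0.221.
y₁ = 0.221 × 1.37 = 0.302 ft.
V₁ = q/y₁ = 3.34/0.302 = 11.0 ft/s.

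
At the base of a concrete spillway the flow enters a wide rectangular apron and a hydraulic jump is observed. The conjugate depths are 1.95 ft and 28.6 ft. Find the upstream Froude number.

For a rectangular channel the momentum equation gives q² = ½·g·y₁·y₂·(y₁ + y₂) = ½×32.2×1.95×28.6×30.6 = 27431.
q = √27431 = 166 ft²/s.
V₁ = q/y₁ = 84.9 ft/s; Fr₁ = V₁/√(g·y₁) = 10.7.

Fr₁ = 10.7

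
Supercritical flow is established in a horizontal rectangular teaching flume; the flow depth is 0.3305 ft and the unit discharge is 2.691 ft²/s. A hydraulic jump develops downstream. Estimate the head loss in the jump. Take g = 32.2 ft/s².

ΔE = 0.2374 ft

V₁ = q/y₁ = 2.691/0.3305 = 8.142 ft/s. Fr₁ = V₁/√(g·y₁) = 8.142/√(32.2×0.3305) = 2.496.
From the momentum equation for a rectangular channel, y₂/y₁ = ½[√(1 + 8Fr₁²) − 1] = ½[√50.836 − 1] = 3.065.
y₂ = 3.065 × 0.3305 = 1.013 ft.
V₂ = q/y₂ = 2.691/1.013 = 2.657 ft/s. E₁ = y₁ + V₁²/2g = 1.360 ft; E₂ = y₂ + V₂²/2g = 1.123 ft. ΔE = E₁ − E₂ = 0.2374 ft.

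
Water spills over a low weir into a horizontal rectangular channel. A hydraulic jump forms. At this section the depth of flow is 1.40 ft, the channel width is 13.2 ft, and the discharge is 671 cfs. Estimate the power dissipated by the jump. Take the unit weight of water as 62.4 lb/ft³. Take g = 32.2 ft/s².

q = Q/b = 671/13.2 = 50.8 ft²/s; V₁ = q/y₁ = 36.3 ft/s. Fr₁ = V₁/√(g·y₁) = 5.41.
Bélanger equation: y₂/y₁ = ½[√(1 + 8Fr₁²) − 1] = ½[√235.0 − 1] = 7.16.
y₂ = 7.16 × 1.40 = 10.0 ft.
V₂ = q/y₂ = 50.8/10.0 = 5.07 ft/s. E₁ = y₁ + V₁²/2g = 21.9 ft; E₂ = y₂ + V₂²/2g = 10.4 ft. ΔE = E₁ − E₂ = 11.4 ft.
P = γ·Q·ΔE/550 = 62.4 × 671 × 11.4 / 550 = 871 hp.

P = 871 hp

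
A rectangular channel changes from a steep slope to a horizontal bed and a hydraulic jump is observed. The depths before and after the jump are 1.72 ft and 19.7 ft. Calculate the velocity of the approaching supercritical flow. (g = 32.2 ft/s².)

For a rectangular channel the momentum equation gives q² = ½·g·y₁·y₂·(y₁ + y₂) = ½×32.2×1.72×19.7×21.4 = 11685.
q = √11685 = 108 ft²/s.
V₁ = q/y₁ = 108/1.72 = 62.8 ft/s.

V₁ = 62.8 ft/s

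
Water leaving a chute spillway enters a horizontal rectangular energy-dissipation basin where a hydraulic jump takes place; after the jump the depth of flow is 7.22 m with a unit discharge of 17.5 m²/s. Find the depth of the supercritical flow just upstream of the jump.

y₁ = 1.05 m

V₂ = q/y₂ = 17.5/7.22 = 2.42 m/s; Fr₂ = V₂/√(g·y₂) = 0.288.
From the momentum equation (using Fr₂), y₁/y₂ = ½[√(1 + 8Fr₂²) − 1] = ½[√1.664 − 1] = 0.145.
y₁ = 0.145 × 7.22 = 1.05 m.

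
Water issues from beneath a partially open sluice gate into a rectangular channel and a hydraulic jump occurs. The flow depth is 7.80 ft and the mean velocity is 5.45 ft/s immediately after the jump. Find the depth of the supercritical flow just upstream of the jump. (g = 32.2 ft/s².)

y₁ = 1.54 ft

Fr₂ = V₂/√(g·y₂) = 5.45/√(32.2×7.80) = 0.344.
From the momentum equation (using Fr₂), y₁/y₂ = ½[√(1 + 8Fr₂²) − 1] = ½[√1.946 − 1] = 0.198.
y₁ = 0.198 × 7.80 = 1.54 ft.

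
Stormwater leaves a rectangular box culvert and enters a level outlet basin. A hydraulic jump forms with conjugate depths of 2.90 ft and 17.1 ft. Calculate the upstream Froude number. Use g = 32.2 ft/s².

Fr₁ = 4.51

For a rectangular channel the momentum equation gives q² = ½·g·y₁·y₂·(y₁ + y₂) = ½×32.2×2.90×17.1×20.0 = 15968.
q = √15968 = 126 ft²/s.
V₁ = q/y₁ = 43.6 ft/s; Fr₁ = V₁/√(g·y₁) = 4.51.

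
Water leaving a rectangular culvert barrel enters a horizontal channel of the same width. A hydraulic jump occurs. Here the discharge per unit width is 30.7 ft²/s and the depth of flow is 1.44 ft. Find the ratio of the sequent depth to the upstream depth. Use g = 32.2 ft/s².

y₂/y₁ = 3.96

V₁ = q/y₁ = 30.7/1.44 = 21.3 ft/s. Fr₁ = V₁/√(g·y₁) = 21.3/√(32.2×1.44) = 3.13.
From the momentum equation for a rectangular channel, y₂/y₁ = ½[√(1 + 8Fr₁²) − 1] = ½[√79.42 − 1] = 3.96.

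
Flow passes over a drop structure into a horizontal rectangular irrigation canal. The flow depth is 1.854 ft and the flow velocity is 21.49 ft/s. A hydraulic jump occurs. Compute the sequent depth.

y₂ = 6.424 ft

Fr₁ = V₁/√(g·y₁) = 21.49/√(32.2×1.854) = 2.781.
By Bélanger, y₂/y₁ = ½[√(1 + 8Fr₁²) − 1] = ½[√62.887 − 1] = 3.465.
y₂ = 3.465 × 1.854 = 6.424 ft.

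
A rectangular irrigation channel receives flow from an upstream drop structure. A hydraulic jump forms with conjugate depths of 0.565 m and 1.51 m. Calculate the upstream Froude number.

For a rectangular channel the momentum equation gives q² = ½·g·y₁·y₂·(y₁ + y₂) = ½×9.81×0.565×1.51×2.08 = 8.68.
q = √8.68 = 2.95 m²/s.
V₁ = q/y₁ = 5.22 m/s; Fr₁ = V₁/√(g·y₁) = 2.22.

Fr₁ = 2.22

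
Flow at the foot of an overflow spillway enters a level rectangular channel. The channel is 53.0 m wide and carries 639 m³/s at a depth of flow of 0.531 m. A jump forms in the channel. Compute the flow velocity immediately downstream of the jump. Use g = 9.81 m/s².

q = Q/b = 639/53.0 = 12.1 m²/s; V₁ = q/y₁ = 22.7 m/s. Fr₁ = V₁/√(g·y₁) = 9.95.
Conjugate-depth relation: y₂/y₁ = ½[√(1 + 8Fr₁²) − 1] = ½[√792.7 − 1] = 13.6.
y₂ = 13.6 × 0.531 = 7.21 m.
V₂ = q/y₂ = 12.1/7.21 = 1.67 m/s.

V₂ = 1.67 m/s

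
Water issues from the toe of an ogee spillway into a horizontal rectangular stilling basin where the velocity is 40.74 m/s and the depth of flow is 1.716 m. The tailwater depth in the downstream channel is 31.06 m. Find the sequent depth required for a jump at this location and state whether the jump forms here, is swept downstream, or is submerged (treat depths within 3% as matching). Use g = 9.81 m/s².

y₂ = 23.25 m; the jump is submerged

Fr₁ = V₁/√(g·y₁) = 40.74/√(9.81×1.716) = 9.930.
Conjugate-depth relation: y₂/y₁ = ½[√(1 + 8Fr₁²) − 1] = ½[√789.76 − 1] = 13.55.
y₂ = 13.55 × 1.716 = 23.25 m.
Tailwater y_tw = 31.06 m: y_tw > y₂, so the jump is submerged.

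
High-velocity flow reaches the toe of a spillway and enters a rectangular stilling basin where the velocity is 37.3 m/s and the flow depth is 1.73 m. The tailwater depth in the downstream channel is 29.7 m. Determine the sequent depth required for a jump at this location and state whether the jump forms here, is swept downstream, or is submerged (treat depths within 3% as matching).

y₂ = 21.3 m; the jump is submerged

Fr₁ = V₁/√(g·y₁) = 37.3/√(9.81×1.73) = 9.05.
From the momentum equation for a rectangular channel, y₂/y₁ = ½[√(1 + 8Fr₁²) − 1] = ½[√656.8 − 1] = 12.3.
y₂ = 12.3 × 1.73 = 21.3 m.
Tailwater y_tw = 29.7 m: y_tw > y₂, so the jump is submerged.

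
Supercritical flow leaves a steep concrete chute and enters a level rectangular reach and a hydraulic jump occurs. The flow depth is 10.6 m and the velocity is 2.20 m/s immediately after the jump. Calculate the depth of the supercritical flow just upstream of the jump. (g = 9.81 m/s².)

Fr₂ = V₂/√(g·y₂) = 2.20/√(9.81×10.6) = 0.216.
Applying the sequent-depth relation in reverse, y₁/y₂ = ½[√(1 + 8Fr₂²) − 1] = ½[√1.372 − 1] = 0.0857.
y₁ = 0.0857 × 10.6 = 0.909 m.

y₁ = 0.909 m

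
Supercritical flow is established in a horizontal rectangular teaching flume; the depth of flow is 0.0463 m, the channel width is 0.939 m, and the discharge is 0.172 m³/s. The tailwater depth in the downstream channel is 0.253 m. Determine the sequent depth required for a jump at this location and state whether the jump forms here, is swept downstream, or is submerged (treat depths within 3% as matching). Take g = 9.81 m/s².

q = Q/b = 0.172/0.939 = 0.183 m²/s; V₁ = q/y₁ = 3.96 m/s. Fr₁ = V₁/√(g·y₁) = 5.87.
From the momentum equation for a rectangular channel, y₂/y₁ = ½[√(1 + 8Fr₁²) − 1] = ½[√276.7 − 1] = 7.82.
y₂ = 7.82 × 0.0463 = 0.362 m.
Tailwater y_tw = 0.253 m: y_tw < y₂, so the jump is swept downstream.

y₂ = 0.362 m; the jump is swept downstream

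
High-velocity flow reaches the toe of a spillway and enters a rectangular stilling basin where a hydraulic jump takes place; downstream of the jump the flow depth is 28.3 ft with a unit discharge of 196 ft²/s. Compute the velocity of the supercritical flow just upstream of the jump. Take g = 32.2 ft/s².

V₁ = 72.1 ft/s

V₂ = q/y₂ = 196/28.3 = 6.93 ft/s; Fr₂ = V₂/√(g·y₂) = 0.229.
From the momentum equation (using Fr₂), y₁/y₂ = ½[√(1 + 8Fr₂²) − 1] = ½[√1.421 − 1] = 0.0960.
y₁ = 0.0960 × 28.3 = 2.72 ft.
V₁ = q/y₁ = 196/2.72 = 72.1 ft/s.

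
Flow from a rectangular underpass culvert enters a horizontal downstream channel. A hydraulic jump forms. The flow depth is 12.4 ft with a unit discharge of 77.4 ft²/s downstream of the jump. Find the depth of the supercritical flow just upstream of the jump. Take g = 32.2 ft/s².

V₂ = q/y₂ = 77.4/12.4 = 6.24 ft/s; Fr₂ = V₂/√(g·y₂) = 0.312.
The Bélanger relation is symmetric: y₁/y₂ = ½[√(1 + 8Fr₂²) − 1] = ½[√1.781 − 1] = 0.167.
y₁ = 0.167 × 12.4 = 2.07 ft.

y₁ = 2.07 ft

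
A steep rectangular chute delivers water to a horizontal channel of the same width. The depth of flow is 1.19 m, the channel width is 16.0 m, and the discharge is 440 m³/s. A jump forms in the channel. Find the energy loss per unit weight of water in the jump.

ΔE = 17.3 m

q = Q/b = 440/16.0 = 27.5 m²/s; V₁ = q/y₁ = 23.1 m/s. Fr₁ = V₁/√(g·y₁) = 6.76.
Conjugate-depth relation: y₂/y₁ = ½[√(1 + 8Fr₁²) − 1] = ½[√367.0 − 1] = 9.08.
y₂ = 9.08 × 1.19 = 10.8 m.
V₂ = q/y₂ = 27.5/10.8 = 2.55 m/s. E₁ = y₁ + V₁²/2g = 28.4 m; E₂ = y₂ + V₂²/2g = 11.1 m. ΔE = E₁ − E₂ = 17.3 m.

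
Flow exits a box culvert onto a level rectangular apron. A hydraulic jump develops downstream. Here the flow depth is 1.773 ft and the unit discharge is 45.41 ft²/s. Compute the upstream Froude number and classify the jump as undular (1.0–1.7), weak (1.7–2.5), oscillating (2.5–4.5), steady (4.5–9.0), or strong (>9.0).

V₁ = q/y₁ = 45.41/1.773 = 25.61 ft/s. Fr₁ = V₁/√(g·y₁) = 25.61/√(32.2×1.773) = 3.390.
Fr₁ = 3.390 lies in the oscillating range.

Fr₁ = 3.390; oscillating jump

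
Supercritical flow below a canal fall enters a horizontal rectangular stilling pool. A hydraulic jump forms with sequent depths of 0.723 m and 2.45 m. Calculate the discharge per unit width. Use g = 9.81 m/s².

For a rectangular channel the momentum equation gives q² = ½·g·y₁·y₂·(y₁ + y₂) = ½×9.81×0.723×2.45×3.17 = 27.6.
q = √27.6 = 5.25 m²/s.

q = 5.25 m²/s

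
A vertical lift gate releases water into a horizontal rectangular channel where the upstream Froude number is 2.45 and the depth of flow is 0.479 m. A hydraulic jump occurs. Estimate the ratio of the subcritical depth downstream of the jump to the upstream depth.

y₂/y₁ = 3.00

Fr₁ = 2.45 (given).
By Bélanger, y₂/y₁ = ½[√(1 + 8Fr₁²) − 1] = ½[√49.02 − 1] = 3.00.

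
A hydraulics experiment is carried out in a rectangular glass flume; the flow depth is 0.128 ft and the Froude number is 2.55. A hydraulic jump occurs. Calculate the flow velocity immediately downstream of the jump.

V₂ = 1.65 ft/s

Fr₁ = 2.55 (given).
From the momentum equation for a rectangular channel, y₂/y₁ = ½[√(1 + 8Fr₁²) − 1] = ½[√53.02 − 1] = 3.14.
y₂ = 3.14 × 0.128 = 0.402 ft.
V₁ = Fr₁·√(g·y₁) = 2.55×√(32.2×0.128) = 5.18 ft/s; q = V₁·y₁ = 0.663 ft²/s.
V₂ = q/y₂ = 0.663/0.402 = 1.65 ft/s.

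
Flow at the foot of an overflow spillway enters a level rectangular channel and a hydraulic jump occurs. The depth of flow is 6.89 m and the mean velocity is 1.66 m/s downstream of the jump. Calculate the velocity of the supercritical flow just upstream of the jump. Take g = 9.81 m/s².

V₁ = 21.9 m/s

Fr₂ = V₂/√(g·y₂) = 1.66/√(9.81×6.89) = 0.202.
Since the conjugate-depth ratio holds either way, y₁/y₂ = ½[√(1 + 8Fr₂²) − 1] = ½[√1.326 − 1] = 0.0758.
y₁ = 0.0758 × 6.89 = 0.522 m.
V₁ = q/y₁ = 11.4/0.522 = 21.9 m/s.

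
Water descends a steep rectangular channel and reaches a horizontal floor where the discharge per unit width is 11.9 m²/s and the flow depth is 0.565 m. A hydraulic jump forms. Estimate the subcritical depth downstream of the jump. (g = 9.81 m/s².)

V₁ = q/y₁ = 11.9/0.565 = 21.1 m/s. Fr₁ = V₁/√(g·y₁) = 21.1/√(9.81×0.565) = 8.95.
Bélanger equation: y₂/y₁ = ½[√(1 + 8Fr₁²) − 1] = ½[√641.3 − 1] = 12.2.
y₂ = 12.2 × 0.565 = 6.87 m.

y₂ = 6.87 m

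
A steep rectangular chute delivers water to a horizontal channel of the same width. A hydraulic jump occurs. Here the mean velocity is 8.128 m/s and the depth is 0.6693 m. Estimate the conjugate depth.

Fr₁ = V₁/√(g·y₁) = 8.128/√(9.81×0.6693) = 3.172.
From the momentum equation for a rectangular channel, y₂/y₁ = ½[√(1 + 8Fr₁²) − 1] = ½[√81.495 − 1] = 4.014.
y₂ = 4.014 × 0.6693 = 2.686 m.

y₂ = 2.686 m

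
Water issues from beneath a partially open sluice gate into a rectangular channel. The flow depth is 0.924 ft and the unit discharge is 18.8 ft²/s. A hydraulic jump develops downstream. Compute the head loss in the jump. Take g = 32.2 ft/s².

V₁ = q/y₁ = 18.8/0.924 = 20.3 ft/s. Fr₁ = V₁/√(g·y₁) = 20.3/√(32.2×0.924) = 3.73.
Bélanger equation: y₂/y₁ = ½[√(1 + 8Fr₁²) − 1] = ½[√112.3 − 1] = 4.80.
y₂ = 4.80 × 0.924 = 4.43 ft.
V₂ = q/y₂ = 18.8/4.43 = 4.24 ft/s. E₁ = y₁ + V₁²/2g = 7.35 ft; E₂ = y₂ + V₂²/2g = 4.71 ft. ΔE = E₁ − E₂ = 2.64 ft.

ΔE = 2.64 ft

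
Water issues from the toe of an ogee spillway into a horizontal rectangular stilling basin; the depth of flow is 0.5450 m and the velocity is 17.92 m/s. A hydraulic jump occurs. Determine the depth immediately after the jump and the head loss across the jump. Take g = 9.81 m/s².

y₂ = 5.707 m; ΔE = 11.06 m

Fr₁ = V₁/√(g·y₁) = 17.92/√(9.81×0.5450) = 7.750.
Conjugate-depth relation: y₂/y₁ = ½[√(1 + 8Fr₁²) − 1] = ½[√481.51 − 1] = 10.47.
y₂ = 10.47 × 0.5450 = 5.707 m.
Head loss: ΔE = (y₂ − y₁)³/(4y₁y₂) = (5.707 − 0.5450)³/(4×0.5450×5.707) = 137.6/12.44 = 11.06 m.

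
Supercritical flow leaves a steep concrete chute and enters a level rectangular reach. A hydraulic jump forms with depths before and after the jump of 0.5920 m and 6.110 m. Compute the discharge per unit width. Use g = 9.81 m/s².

q = 10.90 m²/s

For a rectangular channel the momentum equation gives q² = ½·g·y₁·y₂·(y₁ + y₂) = ½×9.81×0.5920×6.110×6.702 = 118.9.
q = √118.9 = 10.90 m²/s.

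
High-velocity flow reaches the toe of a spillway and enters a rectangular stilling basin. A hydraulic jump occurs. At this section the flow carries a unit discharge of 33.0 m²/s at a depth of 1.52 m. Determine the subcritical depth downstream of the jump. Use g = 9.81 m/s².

V₁ = q/y₁ = 33.0/1.52 = 21.7 m/s. Fr₁ = V₁/√(g·y₁) = 21.7/√(9.81×1.52) = 5.62.
Sequent-depth ratio: y₂/y₁ = ½[√(1 + 8Fr₁²) − 1] = ½[√253.9 − 1] = 7.47.
y₂ = 7.47 × 1.52 = 11.3 m.

y₂ = 11.3 m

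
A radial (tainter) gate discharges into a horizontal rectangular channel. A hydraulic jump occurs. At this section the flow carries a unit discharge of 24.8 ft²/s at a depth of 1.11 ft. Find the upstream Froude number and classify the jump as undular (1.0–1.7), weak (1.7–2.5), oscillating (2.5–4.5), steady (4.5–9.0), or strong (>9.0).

V₁ = q/y₁ = 24.8/1.11 = 22.3 ft/s. Fr₁ = V₁/√(g·y₁) = 22.3/√(32.2×1.11) = 3.74.
Fr₁ = 3.74 lies in the oscillating range.

Fr₁ = 3.74; oscillating jump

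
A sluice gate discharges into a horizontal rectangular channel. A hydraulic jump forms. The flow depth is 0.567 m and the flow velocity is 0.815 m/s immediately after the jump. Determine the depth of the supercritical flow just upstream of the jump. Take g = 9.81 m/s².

y₁ = 0.113 m

Fr₂ = V₂/√(g·y₂) = 0.815/√(9.81×0.567) = 0.346.
The Bélanger relation is symmetric: y₁/y₂ = ½[√(1 + 8Fr₂²) − 1] = ½[√1.955 − 1] = 0.199.
y₁ = 0.199 × 0.567 = 0.113 m.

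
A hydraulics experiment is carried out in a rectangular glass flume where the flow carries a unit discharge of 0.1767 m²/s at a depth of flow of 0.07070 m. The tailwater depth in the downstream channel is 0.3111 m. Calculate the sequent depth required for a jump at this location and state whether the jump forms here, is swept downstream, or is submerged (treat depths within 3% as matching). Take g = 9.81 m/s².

V₁ = q/y₁ = 0.1767/0.07070 = 2.499 m/s. Fr₁ = V₁/√(g·y₁) = 2.499/√(9.81×0.07070) = 3.001.
From the momentum equation for a rectangular channel, y₂/y₁ = ½[√(1 + 8Fr₁²) − 1] = ½[√73.050 − 1] = 3.773.
y₂ = 3.773 × 0.07070 = 0.2668 m.
Tailwater y_tw = 0.3111 m: y_tw > y₂, so the jump is submerged.

y₂ = 0.2668 m; the jump is submerged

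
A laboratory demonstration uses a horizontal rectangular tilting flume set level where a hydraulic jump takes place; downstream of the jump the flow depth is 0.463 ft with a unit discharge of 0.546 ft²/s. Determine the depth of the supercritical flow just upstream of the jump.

y₁ = 0.0744 ft

V₂ = q/y₂ = 0.546/0.463 = 1.18 ft/s; Fr₂ = V₂/√(g·y₂) = 0.305.
Since the conjugate-depth ratio holds either way, y₁/y₂ = ½[√(1 + 8Fr₂²) − 1] = ½[√1.746 − 1] = 0.161.
y₁ = 0.161 × 0.463 = 0.0744 ft.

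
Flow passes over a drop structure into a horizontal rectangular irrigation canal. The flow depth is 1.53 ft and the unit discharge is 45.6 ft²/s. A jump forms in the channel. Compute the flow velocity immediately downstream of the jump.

V₁ = q/y₁ = 45.6/1.53 = 29.8 ft/s. Fr₁ = V₁/√(g·y₁) = 29.8/√(32.2×1.53) = 4.25.
Conjugate-depth relation: y₂/y₁ = ½[√(1 + 8Fr₁²) − 1] = ½[√145.2 − 1] = 5.53.
y₂ = 5.53 × 1.53 = 8.45 ft.
V₂ = q/y₂ = 45.6/8.45 = 5.39 ft/s.

V₂ = 5.39 ft/s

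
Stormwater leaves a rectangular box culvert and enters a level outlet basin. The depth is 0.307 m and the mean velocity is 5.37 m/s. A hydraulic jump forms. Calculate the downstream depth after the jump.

y₂ = 1.20 m

Fr₁ = V₁/√(g·y₁) = 5.37/√(9.81×0.307) = 3.09.
By Bélanger, y₂/y₁ = ½[√(1 + 8Fr₁²) − 1] = ½[√77.60 − 1] = 3.90.
y₂ = 3.90 × 0.307 = 1.20 m.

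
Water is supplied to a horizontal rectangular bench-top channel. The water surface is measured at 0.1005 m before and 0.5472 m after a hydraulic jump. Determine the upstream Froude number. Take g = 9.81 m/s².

For a rectangular channel the momentum equation gives q² = ½·g·y₁·y₂·(y₁ + y₂) = ½×9.81×0.1005×0.5472×0.6477 = 0.1747.
q = √0.1747 = 0.4180 m²/s.
V₁ = q/y₁ = 4.159 m/s; Fr₁ = V₁/√(g·y₁) = 4.189.

Fr₁ = 4.189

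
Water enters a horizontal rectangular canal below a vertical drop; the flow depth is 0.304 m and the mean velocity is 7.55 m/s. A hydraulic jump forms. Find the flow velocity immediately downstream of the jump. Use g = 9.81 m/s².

Fr₁ = V₁/√(g·y₁) = 7.55/√(9.81×0.304) = 4.37.
Conjugate-depth relation: y₂/y₁ = ½[√(1 + 8Fr₁²) − 1] = ½[√153.9 − 1] = 5.70.
y₂ = 5.70 × 0.304 = 1.73 m.
q = V₁·y₁ = 7.55 × 0.304 = 2.30 m²/s.
V₂ = q/y₂ = 2.30/1.73 = 1.32 m/s.

V₂ = 1.32 m/s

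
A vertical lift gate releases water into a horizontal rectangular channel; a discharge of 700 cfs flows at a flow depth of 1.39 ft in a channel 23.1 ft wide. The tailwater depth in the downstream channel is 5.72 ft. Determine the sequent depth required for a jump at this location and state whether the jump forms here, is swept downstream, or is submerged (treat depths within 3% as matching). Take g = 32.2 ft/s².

q = Q/b = 700/23.1 = 30.3 ft²/s; V₁ = q/y₁ = 21.8 ft/s. Fr₁ = V₁/√(g·y₁) = 3.26.
Bélanger equation: y₂/y₁ = ½[√(1 + 8Fr₁²) − 1] = ½[√85.95 − 1] = 4.14.
y₂ = 4.14 × 1.39 = 5.75 ft.
Tailwater y_tw = 5.72 ft: y_tw ≈ y₂, so the jump forms here.

y₂ = 5.75 ft; the jump forms here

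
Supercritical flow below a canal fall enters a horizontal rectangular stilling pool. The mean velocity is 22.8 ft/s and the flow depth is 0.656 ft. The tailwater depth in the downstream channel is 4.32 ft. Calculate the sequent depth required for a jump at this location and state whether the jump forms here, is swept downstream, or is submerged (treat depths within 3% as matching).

y₂ = 4.29 ft; the jump forms here

Fr₁ = V₁/√(g·y₁) = 22.8/√(32.2×0.656) = 4.96.
From the momentum equation for a rectangular channel, y₂/y₁ = ½[√(1 + 8Fr₁²) − 1] = ½[√197.9 − 1] = 6.53.
y₂ = 6.53 × 0.656 = 4.29 ft.
Tailwater y_tw = 4.32 ft: y_tw ≈ y₂, so the jump forms here.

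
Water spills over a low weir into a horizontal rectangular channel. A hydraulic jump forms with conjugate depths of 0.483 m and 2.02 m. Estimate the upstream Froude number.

For a rectangular channel the momentum equation gives q² = ½·g·y₁·y₂·(y₁ + y₂) = ½×9.81×0.483×2.02×2.50 = 12.0.
q = √12.0 = 3.46 m²/s.
V₁ = q/y₁ = 7.17 m/s; Fr₁ = V₁/√(g·y₁) = 3.29.

Fr₁ = 3.29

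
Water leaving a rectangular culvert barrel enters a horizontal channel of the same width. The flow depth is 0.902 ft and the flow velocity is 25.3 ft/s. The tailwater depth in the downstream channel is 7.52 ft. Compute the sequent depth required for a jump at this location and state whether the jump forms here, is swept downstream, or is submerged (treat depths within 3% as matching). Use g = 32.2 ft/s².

y₂ = 5.55 ft; the jump is submerged

Fr₁ = V₁/√(g·y₁) = 25.3/√(32.2×0.902) = 4.69.
Bélanger equation: y₂/y₁ = ½[√(1 + 8Fr₁²) − 1] = ½[√177.3 − 1] = 6.16.
y₂ = 6.16 × 0.902 = 5.55 ft.
Tailwater y_tw = 7.52 ft: y_tw > y₂, so the jump is submerged.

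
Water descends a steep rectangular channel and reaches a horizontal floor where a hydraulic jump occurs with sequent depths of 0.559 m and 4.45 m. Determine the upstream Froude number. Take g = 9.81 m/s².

Fr₁ = 5.97

For a rectangular channel the momentum equation gives q² = ½·g·y₁·y₂·(y₁ + y₂) = ½×9.81×0.559×4.45×5.01 = 61.1.
q = √61.1 = 7.82 m²/s.
V₁ = q/y₁ = 14.0 m/s; Fr₁ = V₁/√(g·y₁) = 5.97.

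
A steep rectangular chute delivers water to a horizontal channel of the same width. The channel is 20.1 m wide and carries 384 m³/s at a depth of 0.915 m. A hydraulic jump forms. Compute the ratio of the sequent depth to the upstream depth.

q = Q/b = 384/20.1 = 19.1 m²/s; V₁ = q/y₁ = 20.9 m/s. Fr₁ = V₁/√(g·y₁) = 6.97.
From the momentum equation for a rectangular channel, y₂/y₁ = ½[√(1 + 8Fr₁²) − 1] = ½[√389.5 − 1] = 9.37.

y₂/y₁ = 9.37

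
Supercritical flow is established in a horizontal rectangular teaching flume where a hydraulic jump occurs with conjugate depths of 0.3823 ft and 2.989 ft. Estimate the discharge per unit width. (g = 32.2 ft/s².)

q = 7.875 ft²/s

For a rectangular channel the momentum equation gives q² = ½·g·y₁·y₂·(y₁ + y₂) = ½×32.2×0.3823×2.989×3.371 = 62.02.
q = √62.02 = 7.875 ft²/s.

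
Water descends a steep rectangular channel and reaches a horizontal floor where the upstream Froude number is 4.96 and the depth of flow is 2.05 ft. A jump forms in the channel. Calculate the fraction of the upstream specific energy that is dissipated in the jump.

ΔE/E₁ = 0.487 (48.7%)

Fr₁ = 4.96 (given).
From the momentum equation for a rectangular channel, y₂/y₁ = ½[√(1 + 8Fr₁²) − 1] = ½[√197.8 − 1] = 6.53.
y₂ = 6.53 × 2.05 = 13.4 ft.
E₁ = y₁(1 + Fr₁²/2) = 2.05×(1 + 4.96²/2) = 27.3 ft. ΔE = (y₂ − y₁)³/(4y₁y₂) = 13.3 ft. ΔE/E₁ = 13.3/27.3 = 0.487.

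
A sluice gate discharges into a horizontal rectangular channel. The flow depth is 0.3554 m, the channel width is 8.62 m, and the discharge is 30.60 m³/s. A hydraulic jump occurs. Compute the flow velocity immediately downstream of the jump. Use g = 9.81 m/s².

V₂ = 1.410 m/s

q = Q/b = 30.60/8.62 = 3.550 m²/s; V₁ = q/y₁ = 9.988 m/s. Fr₁ = V₁/√(g·y₁) = 5.349.
Bélanger equation: y₂/y₁ = ½[√(1 + 8Fr₁²) − 1] = ½[√229.93 − 1] = 7.082.
y₂ = 7.082 × 0.3554 = 2.517 m.
V₂ = q/y₂ = 3.550/2.517 = 1.410 m/s.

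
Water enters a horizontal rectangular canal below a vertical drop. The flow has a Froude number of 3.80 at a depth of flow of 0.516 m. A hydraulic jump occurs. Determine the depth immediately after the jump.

Fr₁ = 3.80 (given).
Conjugate-depth relation: y₂/y₁ = ½[√(1 + 8Fr₁²) − 1] = ½[√116.5 − 1] = 4.90.
y₂ = 4.90 × 0.516 = 2.53 m.

y₂ = 2.53 m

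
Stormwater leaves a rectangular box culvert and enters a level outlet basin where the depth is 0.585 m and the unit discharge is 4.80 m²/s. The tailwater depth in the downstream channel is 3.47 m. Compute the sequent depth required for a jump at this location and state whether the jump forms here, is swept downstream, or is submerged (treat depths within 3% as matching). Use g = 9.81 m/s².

y₂ = 2.56 m; the jump is submerged

V₁ = q/y₁ = 4.80/0.585 = 8.21 m/s. Fr₁ = V₁/√(g·y₁) = 8.21/√(9.81×0.585) = 3.43.
From the momentum equation for a rectangular channel, y₂/y₁ = ½[√(1 + 8Fr₁²) − 1] = ½[√94.85 − 1] = 4.37.
y₂ = 4.37 × 0.585 = 2.56 m.
Tailwater y_tw = 3.47 m: y_tw > y₂, so the jump is submerged.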